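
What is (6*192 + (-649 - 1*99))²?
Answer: 163216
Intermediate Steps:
(6*192 + (-649 - 1*99))² = (1152 + (-649 - 99))² = (1152 - 748)² = 404² = 163216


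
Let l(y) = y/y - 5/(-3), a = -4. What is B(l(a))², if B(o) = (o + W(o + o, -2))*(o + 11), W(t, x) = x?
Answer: 6724/81 ≈ 83.012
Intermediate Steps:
l(y) = 8/3 (l(y) = 1 - 5*(-⅓) = 1 + 5/3 = 8/3)
B(o) = (-2 + o)*(11 + o) (B(o) = (o - 2)*(o + 11) = (-2 + o)*(11 + o))
B(l(a))² = (-22 + (8/3)² + 9*(8/3))² = (-22 + 64/9 + 24)² = (82/9)² = 6724/81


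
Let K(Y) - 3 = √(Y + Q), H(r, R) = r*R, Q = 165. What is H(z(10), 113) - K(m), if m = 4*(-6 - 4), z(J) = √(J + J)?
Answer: -3 + 221*√5 ≈ 491.17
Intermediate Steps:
z(J) = √2*√J (z(J) = √(2*J) = √2*√J)
m = -40 (m = 4*(-10) = -40)
H(r, R) = R*r
K(Y) = 3 + √(165 + Y) (K(Y) = 3 + √(Y + 165) = 3 + √(165 + Y))
H(z(10), 113) - K(m) = 113*(√2*√10) - (3 + √(165 - 40)) = 113*(2*√5) - (3 + √125) = 226*√5 - (3 + 5*√5) = 226*√5 + (-3 - 5*√5) = -3 + 221*√5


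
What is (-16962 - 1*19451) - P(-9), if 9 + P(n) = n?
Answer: -36395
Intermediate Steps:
P(n) = -9 + n
(-16962 - 1*19451) - P(-9) = (-16962 - 1*19451) - (-9 - 9) = (-16962 - 19451) - 1*(-18) = -36413 + 18 = -36395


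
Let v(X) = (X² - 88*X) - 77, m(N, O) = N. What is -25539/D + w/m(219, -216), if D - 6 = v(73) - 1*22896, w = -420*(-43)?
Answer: 146717587/1756526 ≈ 83.527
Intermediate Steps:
v(X) = -77 + X² - 88*X
w = 18060
D = -24062 (D = 6 + ((-77 + 73² - 88*73) - 1*22896) = 6 + ((-77 + 5329 - 6424) - 22896) = 6 + (-1172 - 22896) = 6 - 24068 = -24062)
-25539/D + w/m(219, -216) = -25539/(-24062) + 18060/219 = -25539*(-1/24062) + 18060*(1/219) = 25539/24062 + 6020/73 = 146717587/1756526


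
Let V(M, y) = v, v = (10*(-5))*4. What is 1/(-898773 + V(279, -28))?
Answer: -1/898973 ≈ -1.1124e-6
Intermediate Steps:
v = -200 (v = -50*4 = -200)
V(M, y) = -200
1/(-898773 + V(279, -28)) = 1/(-898773 - 200) = 1/(-898973) = -1/898973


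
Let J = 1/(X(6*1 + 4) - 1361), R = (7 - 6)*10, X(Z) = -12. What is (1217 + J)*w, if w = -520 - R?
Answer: -885598200/1373 ≈ -6.4501e+5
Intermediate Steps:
R = 10 (R = 1*10 = 10)
J = -1/1373 (J = 1/(-12 - 1361) = 1/(-1373) = -1/1373 ≈ -0.00072833)
w = -530 (w = -520 - 1*10 = -520 - 10 = -530)
(1217 + J)*w = (1217 - 1/1373)*(-530) = (1670940/1373)*(-530) = -885598200/1373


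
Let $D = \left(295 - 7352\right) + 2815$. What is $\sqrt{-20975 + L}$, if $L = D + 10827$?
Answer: $i \sqrt{14390} \approx 119.96 i$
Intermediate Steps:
$D = -4242$ ($D = -7057 + 2815 = -4242$)
$L = 6585$ ($L = -4242 + 10827 = 6585$)
$\sqrt{-20975 + L} = \sqrt{-20975 + 6585} = \sqrt{-14390} = i \sqrt{14390}$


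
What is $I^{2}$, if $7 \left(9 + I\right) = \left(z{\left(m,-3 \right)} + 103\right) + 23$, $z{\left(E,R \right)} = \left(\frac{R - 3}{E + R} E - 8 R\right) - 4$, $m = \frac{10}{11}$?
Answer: $\frac{3876961}{25921} \approx 149.57$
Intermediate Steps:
$m = \frac{10}{11}$ ($m = 10 \cdot \frac{1}{11} = \frac{10}{11} \approx 0.90909$)
$z{\left(E,R \right)} = -4 - 8 R + \frac{E \left(-3 + R\right)}{E + R}$ ($z{\left(E,R \right)} = \left(\frac{-3 + R}{E + R} E - 8 R\right) - 4 = \left(\frac{E \left(-3 + R\right)}{E + R} - 8 R\right) - 4 = \left(- 8 R + \frac{E \left(-3 + R\right)}{E + R}\right) - 4 = -4 - 8 R + \frac{E \left(-3 + R\right)}{E + R}$)
$I = \frac{1969}{161}$ ($I = -9 + \frac{\left(\frac{- 8 \left(-3\right)^{2} - \frac{70}{11} - -12 - \frac{70}{11} \left(-3\right)}{\frac{10}{11} - 3} + 103\right) + 23}{7} = -9 + \frac{\left(\frac{\left(-8\right) 9 - \frac{70}{11} + 12 + \frac{210}{11}}{- \frac{23}{11}} + 103\right) + 23}{7} = -9 + \frac{\left(- \frac{11 \left(-72 - \frac{70}{11} + 12 + \frac{210}{11}\right)}{23} + 103\right) + 23}{7} = -9 + \frac{\left(\left(- \frac{11}{23}\right) \left(- \frac{520}{11}\right) + 103\right) + 23}{7} = -9 + \frac{\left(\frac{520}{23} + 103\right) + 23}{7} = -9 + \frac{\frac{2889}{23} + 23}{7} = -9 + \frac{1}{7} \cdot \frac{3418}{23} = -9 + \frac{3418}{161} = \frac{1969}{161} \approx 12.23$)
$I^{2} = \left(\frac{1969}{161}\right)^{2} = \frac{3876961}{25921}$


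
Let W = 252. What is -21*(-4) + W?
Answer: 336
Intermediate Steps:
-21*(-4) + W = -21*(-4) + 252 = 84 + 252 = 336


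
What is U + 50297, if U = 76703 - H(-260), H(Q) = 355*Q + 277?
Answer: 219023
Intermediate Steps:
H(Q) = 277 + 355*Q
U = 168726 (U = 76703 - (277 + 355*(-260)) = 76703 - (277 - 92300) = 76703 - 1*(-92023) = 76703 + 92023 = 168726)
U + 50297 = 168726 + 50297 = 219023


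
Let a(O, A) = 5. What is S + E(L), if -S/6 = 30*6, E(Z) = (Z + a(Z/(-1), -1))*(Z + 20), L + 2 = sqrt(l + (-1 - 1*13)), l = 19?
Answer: -1021 + 21*sqrt(5) ≈ -974.04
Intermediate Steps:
L = -2 + sqrt(5) (L = -2 + sqrt(19 + (-1 - 1*13)) = -2 + sqrt(19 + (-1 - 13)) = -2 + sqrt(19 - 14) = -2 + sqrt(5) ≈ 0.23607)
E(Z) = (5 + Z)*(20 + Z) (E(Z) = (Z + 5)*(Z + 20) = (5 + Z)*(20 + Z))
S = -1080 (S = -180*6 = -6*180 = -1080)
S + E(L) = -1080 + (100 + (-2 + sqrt(5))**2 + 25*(-2 + sqrt(5))) = -1080 + (100 + (-2 + sqrt(5))**2 + (-50 + 25*sqrt(5))) = -1080 + (50 + (-2 + sqrt(5))**2 + 25*sqrt(5)) = -1030 + (-2 + sqrt(5))**2 + 25*sqrt(5)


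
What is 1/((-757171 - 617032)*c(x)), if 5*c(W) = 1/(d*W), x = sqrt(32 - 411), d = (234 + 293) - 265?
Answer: -1310*I*sqrt(379)/1374203 ≈ -0.018558*I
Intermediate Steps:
d = 262 (d = 527 - 265 = 262)
x = I*sqrt(379) (x = sqrt(-379) = I*sqrt(379) ≈ 19.468*I)
c(W) = 1/(1310*W) (c(W) = 1/(5*((262*W))) = (1/(262*W))/5 = 1/(1310*W))
1/((-757171 - 617032)*c(x)) = 1/((-757171 - 617032)*((1/(1310*((I*sqrt(379))))))) = 1/((-1374203)*(((-I*sqrt(379)/379)/1310))) = -1310*I*sqrt(379)/1374203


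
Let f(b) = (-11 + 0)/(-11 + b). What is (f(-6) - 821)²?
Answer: 194490916/289 ≈ 6.7298e+5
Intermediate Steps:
f(b) = -11/(-11 + b)
(f(-6) - 821)² = (-11/(-11 - 6) - 821)² = (-11/(-17) - 821)² = (-11*(-1/17) - 821)² = (11/17 - 821)² = (-13946/17)² = 194490916/289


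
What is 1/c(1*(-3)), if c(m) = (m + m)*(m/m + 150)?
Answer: -1/906 ≈ -0.0011038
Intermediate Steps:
c(m) = 302*m (c(m) = (2*m)*(1 + 150) = (2*m)*151 = 302*m)
1/c(1*(-3)) = 1/(302*(1*(-3))) = 1/(302*(-3)) = 1/(-906) = -1/906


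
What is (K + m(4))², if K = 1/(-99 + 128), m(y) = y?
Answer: 13689/841 ≈ 16.277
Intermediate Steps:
K = 1/29 ≈ 0.034483
(K + m(4))² = (1/29 + 4)² = (117/29)² = 13689/841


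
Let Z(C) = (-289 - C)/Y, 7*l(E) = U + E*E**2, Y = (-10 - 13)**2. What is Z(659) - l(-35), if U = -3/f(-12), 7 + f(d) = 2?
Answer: 113369608/18515 ≈ 6123.1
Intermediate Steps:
f(d) = -5 (f(d) = -7 + 2 = -5)
Y = 529 (Y = (-23)**2 = 529)
U = 3/5 (U = -3/(-5) = -3*(-1/5) = 3/5 ≈ 0.60000)
l(E) = 3/35 + E**3/7 (l(E) = (3/5 + E*E**2)/7 = (3/5 + E**3)/7 = 3/35 + E**3/7)
Z(C) = -289/529 - C/529 (Z(C) = (-289 - C)/529 = (-289 - C)*(1/529) = -289/529 - C/529)
Z(659) - l(-35) = (-289/529 - 1/529*659) - (3/35 + (1/7)*(-35)**3) = (-289/529 - 659/529) - (3/35 + (1/7)*(-42875)) = -948/529 - (3/35 - 6125) = -948/529 - 1*(-214372/35) = -948/529 + 214372/35 = 113369608/18515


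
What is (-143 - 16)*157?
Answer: -24963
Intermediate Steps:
(-143 - 16)*157 = -159*157 = -24963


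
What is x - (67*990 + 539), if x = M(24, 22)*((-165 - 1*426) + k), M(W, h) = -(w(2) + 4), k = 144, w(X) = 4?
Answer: -63293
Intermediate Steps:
M(W, h) = -8 (M(W, h) = -(4 + 4) = -1*8 = -8)
x = 3576 (x = -8*((-165 - 1*426) + 144) = -8*((-165 - 426) + 144) = -8*(-591 + 144) = -8*(-447) = 3576)
x - (67*990 + 539) = 3576 - (67*990 + 539) = 3576 - (66330 + 539) = 3576 - 1*66869 = 3576 - 66869 = -63293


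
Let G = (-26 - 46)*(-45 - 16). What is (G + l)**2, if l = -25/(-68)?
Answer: 89210339761/4624 ≈ 1.9293e+7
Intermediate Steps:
l = 25/68 (l = -25*(-1/68) = 25/68 ≈ 0.36765)
G = 4392 (G = -72*(-61) = 4392)
(G + l)**2 = (4392 + 25/68)**2 = (298681/68)**2 = 89210339761/4624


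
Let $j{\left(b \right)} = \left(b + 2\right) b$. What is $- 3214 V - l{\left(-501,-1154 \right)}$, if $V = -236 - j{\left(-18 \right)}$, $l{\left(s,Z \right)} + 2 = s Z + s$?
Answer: $1106485$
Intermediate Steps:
$j{\left(b \right)} = b \left(2 + b\right)$ ($j{\left(b \right)} = \left(2 + b\right) b = b \left(2 + b\right)$)
$l{\left(s,Z \right)} = -2 + s + Z s$ ($l{\left(s,Z \right)} = -2 + \left(s Z + s\right) = -2 + \left(Z s + s\right) = -2 + \left(s + Z s\right) = -2 + s + Z s$)
$V = -524$ ($V = -236 - - 18 \left(2 - 18\right) = -236 - \left(-18\right) \left(-16\right) = -236 - 288 = -524$)
$- 3214 V - l{\left(-501,-1154 \right)} = \left(-3214\right) \left(-524\right) - \left(-2 - 501 - -578154\right) = 1684136 - \left(-2 - 501 + 578154\right) = 1684136 - 577651 = 1106485$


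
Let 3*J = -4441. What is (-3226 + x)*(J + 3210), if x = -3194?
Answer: -11104460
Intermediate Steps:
J = -4441/3 (J = (1/3)*(-4441) = -4441/3 ≈ -1480.3)
(-3226 + x)*(J + 3210) = (-3226 - 3194)*(-4441/3 + 3210) = -6420*5189/3 = -11104460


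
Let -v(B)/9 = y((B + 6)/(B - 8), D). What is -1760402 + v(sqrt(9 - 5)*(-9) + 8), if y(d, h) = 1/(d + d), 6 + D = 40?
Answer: -7041689/4 ≈ -1.7604e+6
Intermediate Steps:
D = 34 (D = -6 + 40 = 34)
y(d, h) = 1/(2*d)
v(B) = -9*(-8 + B)/(2*(6 + B)) (v(B) = -9/(2*((B + 6)/(B - 8))) = -9/(2*((6 + B)/(-8 + B))) = -9*(-8 + B)/(6 + B)/2 = -9*(-8 + B)/(2*(6 + B)))
-1760402 + v(sqrt(9 - 5)*(-9) + 8) = -1760402 + 9*(8 - (sqrt(9 - 5)*(-9) + 8))/(2*(6 + (sqrt(9 - 5)*(-9) + 8))) = -1760402 + 9*(8 - (sqrt(4)*(-9) + 8))/(2*(6 + (sqrt(4)*(-9) + 8))) = -1760402 + 9*(8 - (2*(-9) + 8))/(2*(6 + (2*(-9) + 8))) = -1760402 + 9*(8 - (-18 + 8))/(2*(6 + (-18 + 8))) = -1760402 + 9*(8 - 1*(-10))/(2*(6 - 10)) = -1760402 + (9/2)*(8 + 10)/(-4) = -1760402 + (9/2)*(-1/4)*18 = -1760402 - 81/4 = -7041689/4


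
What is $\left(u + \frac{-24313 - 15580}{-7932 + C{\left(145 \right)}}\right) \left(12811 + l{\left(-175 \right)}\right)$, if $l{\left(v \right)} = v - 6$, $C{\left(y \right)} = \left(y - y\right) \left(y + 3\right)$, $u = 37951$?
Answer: $\frac{633746508625}{1322} \approx 4.7938 \cdot 10^{8}$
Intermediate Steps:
$C{\left(y \right)} = 0$ ($C{\left(y \right)} = 0 \left(3 + y\right) = 0$)
$l{\left(v \right)} = -6 + v$
$\left(u + \frac{-24313 - 15580}{-7932 + C{\left(145 \right)}}\right) \left(12811 + l{\left(-175 \right)}\right) = \left(37951 + \frac{-24313 - 15580}{-7932 + 0}\right) \left(12811 - 181\right) = \left(37951 - \frac{39893}{-7932}\right) \left(12811 - 181\right) = \left(37951 - - \frac{39893}{7932}\right) 12630 = \left(37951 + \frac{39893}{7932}\right) 12630 = \frac{301067225}{7932} \cdot 12630 = \frac{633746508625}{1322}$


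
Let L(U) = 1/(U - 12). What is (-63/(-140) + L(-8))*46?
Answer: 92/5 ≈ 18.400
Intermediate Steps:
L(U) = 1/(-12 + U)
(-63/(-140) + L(-8))*46 = (-63/(-140) + 1/(-12 - 8))*46 = (-63*(-1/140) + 1/(-20))*46 = (9/20 - 1/20)*46 = (2/5)*46 = 92/5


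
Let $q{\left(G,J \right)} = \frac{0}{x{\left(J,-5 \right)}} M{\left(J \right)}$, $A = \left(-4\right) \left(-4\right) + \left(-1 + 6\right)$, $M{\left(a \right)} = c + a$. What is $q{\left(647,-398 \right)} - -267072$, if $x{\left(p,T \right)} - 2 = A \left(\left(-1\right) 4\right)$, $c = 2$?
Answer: $267072$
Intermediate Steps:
$M{\left(a \right)} = 2 + a$
$A = 21$ ($A = 16 + 5 = 21$)
$x{\left(p,T \right)} = -82$ ($x{\left(p,T \right)} = 2 + 21 \left(\left(-1\right) 4\right) = 2 + 21 \left(-4\right) = 2 - 84 = -82$)
$q{\left(G,J \right)} = 0$ ($q{\left(G,J \right)} = \frac{0}{-82} \left(2 + J\right) = 0 \left(- \frac{1}{82}\right) \left(2 + J\right) = 0 \left(2 + J\right) = 0$)
$q{\left(647,-398 \right)} - -267072 = 0 - -267072 = 0 + 267072 = 267072$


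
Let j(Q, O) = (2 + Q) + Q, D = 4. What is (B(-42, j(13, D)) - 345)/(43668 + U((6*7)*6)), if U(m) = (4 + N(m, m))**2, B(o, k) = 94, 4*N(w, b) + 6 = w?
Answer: -1004/191833 ≈ -0.0052337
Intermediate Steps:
N(w, b) = -3/2 + w/4
j(Q, O) = 2 + 2*Q
U(m) = (5/2 + m/4)**2 (U(m) = (4 + (-3/2 + m/4))**2 = (5/2 + m/4)**2)
(B(-42, j(13, D)) - 345)/(43668 + U((6*7)*6)) = (94 - 345)/(43668 + (10 + (6*7)*6)**2/16) = -251/(43668 + (10 + 42*6)**2/16) = -251/(43668 + (10 + 252)**2/16) = -251/(43668 + (1/16)*262**2) = -251/(43668 + (1/16)*68644) = -251/(43668 + 17161/4) = -251/191833/4 = -251*4/191833 = -1004/191833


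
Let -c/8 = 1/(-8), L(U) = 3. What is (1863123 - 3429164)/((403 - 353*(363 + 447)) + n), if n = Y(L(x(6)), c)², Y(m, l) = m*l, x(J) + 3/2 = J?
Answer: 1566041/285518 ≈ 5.4849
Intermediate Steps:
x(J) = -3/2 + J
c = 1 (c = -8/(-8) = -8*(-⅛) = 1)
Y(m, l) = l*m
n = 9 (n = (1*3)² = 3² = 9)
(1863123 - 3429164)/((403 - 353*(363 + 447)) + n) = (1863123 - 3429164)/((403 - 353*(363 + 447)) + 9) = -1566041/((403 - 353*810) + 9) = -1566041/((403 - 285930) + 9) = -1566041/(-285527 + 9) = -1566041/(-285518) = -1566041*(-1/285518) = 1566041/285518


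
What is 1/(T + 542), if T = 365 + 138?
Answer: 1/1045 ≈ 0.00095694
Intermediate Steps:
T = 503
1/(T + 542) = 1/(503 + 542) = 1/1045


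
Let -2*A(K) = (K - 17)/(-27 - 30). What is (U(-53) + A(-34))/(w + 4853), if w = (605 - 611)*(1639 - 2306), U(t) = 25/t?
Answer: -1851/17833970 ≈ -0.00010379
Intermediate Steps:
A(K) = -17/114 + K/114 (A(K) = -(K - 17)/(2*(-27 - 30)) = -(-17 + K)/(2*(-57)) = -(-17 + K)*(-1)/(2*57) = -(17/57 - K/57)/2 = -17/114 + K/114)
w = 4002 (w = -6*(-667) = 4002)
(U(-53) + A(-34))/(w + 4853) = (25/(-53) + (-17/114 + (1/114)*(-34)))/(4002 + 4853) = (25*(-1/53) + (-17/114 - 17/57))/8855 = (-25/53 - 17/38)*(1/8855) = -1851/2014*1/8855 = -1851/17833970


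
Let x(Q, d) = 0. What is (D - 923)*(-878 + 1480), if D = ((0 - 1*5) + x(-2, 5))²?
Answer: -540596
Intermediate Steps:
D = 25 (D = ((0 - 1*5) + 0)² = ((0 - 5) + 0)² = (-5 + 0)² = (-5)² = 25)
(D - 923)*(-878 + 1480) = (25 - 923)*(-878 + 1480) = -898*602 = -540596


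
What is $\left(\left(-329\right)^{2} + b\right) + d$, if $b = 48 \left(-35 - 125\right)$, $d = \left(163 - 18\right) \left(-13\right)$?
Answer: $98676$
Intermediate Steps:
$d = -1885$ ($d = 145 \left(-13\right) = -1885$)
$b = -7680$ ($b = 48 \left(-160\right) = -7680$)
$\left(\left(-329\right)^{2} + b\right) + d = \left(\left(-329\right)^{2} - 7680\right) - 1885 = \left(108241 - 7680\right) - 1885 = 100561 - 1885 = 98676$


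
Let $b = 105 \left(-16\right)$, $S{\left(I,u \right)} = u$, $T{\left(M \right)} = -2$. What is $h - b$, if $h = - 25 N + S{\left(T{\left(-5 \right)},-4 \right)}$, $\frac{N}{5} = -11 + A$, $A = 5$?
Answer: $2426$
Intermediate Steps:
$N = -30$ ($N = 5 \left(-11 + 5\right) = 5 \left(-6\right) = -30$)
$b = -1680$
$h = 746$ ($h = \left(-25\right) \left(-30\right) - 4 = 750 - 4 = 746$)
$h - b = 746 - -1680 = 746 + 1680 = 2426$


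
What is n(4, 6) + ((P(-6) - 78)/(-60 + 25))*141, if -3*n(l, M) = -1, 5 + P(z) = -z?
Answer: 4658/15 ≈ 310.53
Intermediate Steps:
P(z) = -5 - z
n(l, M) = ⅓ (n(l, M) = -⅓*(-1) = ⅓)
n(4, 6) + ((P(-6) - 78)/(-60 + 25))*141 = ⅓ + (((-5 - 1*(-6)) - 78)/(-60 + 25))*141 = ⅓ + (((-5 + 6) - 78)/(-35))*141 = ⅓ + ((1 - 78)*(-1/35))*141 = ⅓ - 77*(-1/35)*141 = ⅓ + (11/5)*141 = ⅓ + 1551/5 = 4658/15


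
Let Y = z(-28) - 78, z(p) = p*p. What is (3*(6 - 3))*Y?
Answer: 6354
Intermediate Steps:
z(p) = p²
Y = 706 (Y = (-28)² - 78 = 784 - 78 = 706)
(3*(6 - 3))*Y = (3*(6 - 3))*706 = (3*3)*706 = 9*706 = 6354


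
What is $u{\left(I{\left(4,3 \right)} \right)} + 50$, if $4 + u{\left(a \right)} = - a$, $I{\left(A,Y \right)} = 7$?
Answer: $39$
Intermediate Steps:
$u{\left(a \right)} = -4 - a$
$u{\left(I{\left(4,3 \right)} \right)} + 50 = \left(-4 - 7\right) + 50 = -11 + 50 = 39$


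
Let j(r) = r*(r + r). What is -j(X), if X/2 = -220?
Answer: -387200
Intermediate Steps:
X = -440 (X = 2*(-220) = -440)
j(r) = 2*r**2 (j(r) = r*(2*r) = 2*r**2)
-j(X) = -2*(-440)**2 = -2*193600 = -1*387200 = -387200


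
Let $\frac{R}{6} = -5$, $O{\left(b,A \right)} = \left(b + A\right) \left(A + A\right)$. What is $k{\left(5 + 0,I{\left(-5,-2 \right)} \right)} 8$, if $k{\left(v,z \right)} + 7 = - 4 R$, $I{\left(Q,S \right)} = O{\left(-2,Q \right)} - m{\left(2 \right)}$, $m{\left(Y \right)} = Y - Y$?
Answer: $904$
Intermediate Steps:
$O{\left(b,A \right)} = 2 A \left(A + b\right)$ ($O{\left(b,A \right)} = \left(A + b\right) 2 A = 2 A \left(A + b\right)$)
$R = -30$ ($R = 6 \left(-5\right) = -30$)
$m{\left(Y \right)} = 0$
$I{\left(Q,S \right)} = 2 Q \left(-2 + Q\right)$ ($I{\left(Q,S \right)} = 2 Q \left(Q - 2\right) - 0 = 2 Q \left(-2 + Q\right) + 0 = 2 Q \left(-2 + Q\right)$)
$k{\left(v,z \right)} = 113$ ($k{\left(v,z \right)} = -7 - -120 = -7 + 120 = 113$)
$k{\left(5 + 0,I{\left(-5,-2 \right)} \right)} 8 = 113 \cdot 8 = 904$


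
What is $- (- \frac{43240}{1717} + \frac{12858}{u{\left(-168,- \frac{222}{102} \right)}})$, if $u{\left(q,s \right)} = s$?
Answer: $\frac{376912042}{63529} \approx 5932.9$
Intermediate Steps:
$- (- \frac{43240}{1717} + \frac{12858}{u{\left(-168,- \frac{222}{102} \right)}}) = - (- \frac{43240}{1717} + \frac{12858}{\left(-222\right) \frac{1}{102}}) = - (\left(-43240\right) \frac{1}{1717} + \frac{12858}{\left(-222\right) \frac{1}{102}}) = - (- \frac{43240}{1717} + \frac{12858}{- \frac{37}{17}}) = - (- \frac{43240}{1717} + 12858 \left(- \frac{17}{37}\right)) = - (- \frac{43240}{1717} - \frac{218586}{37}) = \left(-1\right) \left(- \frac{376912042}{63529}\right) = \frac{376912042}{63529}$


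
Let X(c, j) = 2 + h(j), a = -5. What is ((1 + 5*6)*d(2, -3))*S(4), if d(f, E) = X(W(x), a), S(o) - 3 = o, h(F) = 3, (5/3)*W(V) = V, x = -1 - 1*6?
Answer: 1085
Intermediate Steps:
x = -7 (x = -1 - 6 = -7)
W(V) = 3*V/5
S(o) = 3 + o
X(c, j) = 5 (X(c, j) = 2 + 3 = 5)
d(f, E) = 5
((1 + 5*6)*d(2, -3))*S(4) = ((1 + 5*6)*5)*(3 + 4) = ((1 + 30)*5)*7 = (31*5)*7 = 155*7 = 1085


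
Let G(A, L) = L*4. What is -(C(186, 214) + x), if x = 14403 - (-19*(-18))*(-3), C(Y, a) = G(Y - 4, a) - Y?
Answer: -16099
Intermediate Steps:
G(A, L) = 4*L
C(Y, a) = -Y + 4*a (C(Y, a) = 4*a - Y = -Y + 4*a)
x = 15429 (x = 14403 - 342*(-3) = 14403 - 1*(-1026) = 14403 + 1026 = 15429)
-(C(186, 214) + x) = -((-1*186 + 4*214) + 15429) = -((-186 + 856) + 15429) = -(670 + 15429) = -1*16099 = -16099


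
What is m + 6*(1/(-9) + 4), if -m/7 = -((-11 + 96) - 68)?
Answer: 427/3 ≈ 142.33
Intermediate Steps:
m = 119 (m = -(-7)*((-11 + 96) - 68) = -(-7)*(85 - 68) = -(-7)*17 = -7*(-17) = 119)
m + 6*(1/(-9) + 4) = 119 + 6*(1/(-9) + 4) = 119 + 6*(-⅑ + 4) = 119 + 6*(35/9) = 119 + 70/3 = 427/3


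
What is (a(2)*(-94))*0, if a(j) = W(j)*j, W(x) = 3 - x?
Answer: 0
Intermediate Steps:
a(j) = j*(3 - j) (a(j) = (3 - j)*j = j*(3 - j))
(a(2)*(-94))*0 = ((2*(3 - 1*2))*(-94))*0 = ((2*(3 - 2))*(-94))*0 = ((2*1)*(-94))*0 = (2*(-94))*0 = -188*0 = 0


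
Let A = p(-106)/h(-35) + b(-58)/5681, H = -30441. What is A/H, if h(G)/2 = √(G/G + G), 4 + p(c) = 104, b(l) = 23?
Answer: -1/7518927 + 25*I*√34/517497 ≈ -1.33e-7 + 0.00028169*I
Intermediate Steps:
p(c) = 100 (p(c) = -4 + 104 = 100)
h(G) = 2*√(1 + G) (h(G) = 2*√(G/G + G) = 2*√(1 + G))
A = 1/247 - 25*I*√34/17 (A = 100/((2*√(1 - 35))) + 23/5681 = 100/((2*√(-34))) + 23*(1/5681) = 100/((2*(I*√34))) + 1/247 = 100/((2*I*√34)) + 1/247 = 100*(-I*√34/68) + 1/247 = -25*I*√34/17 + 1/247 = 1/247 - 25*I*√34/17 ≈ 0.0040486 - 8.5749*I)
A/H = (1/247 - 25*I*√34/17)/(-30441) = (1/247 - 25*I*√34/17)*(-1/30441) = -1/7518927 + 25*I*√34/517497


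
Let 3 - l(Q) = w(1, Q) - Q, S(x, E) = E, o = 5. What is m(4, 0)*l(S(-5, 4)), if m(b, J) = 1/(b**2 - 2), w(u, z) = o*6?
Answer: -23/14 ≈ -1.6429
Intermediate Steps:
w(u, z) = 30 (w(u, z) = 5*6 = 30)
m(b, J) = 1/(-2 + b**2)
l(Q) = -27 + Q (l(Q) = 3 - (30 - Q) = 3 + (-30 + Q) = -27 + Q)
m(4, 0)*l(S(-5, 4)) = (-27 + 4)/(-2 + 4**2) = -23/(-2 + 16) = -23/14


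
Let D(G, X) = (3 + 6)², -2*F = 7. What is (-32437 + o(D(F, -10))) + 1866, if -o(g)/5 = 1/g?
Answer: -2476256/81 ≈ -30571.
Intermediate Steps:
F = -7/2 (F = -½*7 = -7/2 ≈ -3.5000)
D(G, X) = 81 (D(G, X) = 9² = 81)
o(g) = -5/g
(-32437 + o(D(F, -10))) + 1866 = (-32437 - 5/81) + 1866 = -2627402/81 + 1866 = -2476256/81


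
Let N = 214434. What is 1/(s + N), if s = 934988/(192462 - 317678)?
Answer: 31304/6712408189 ≈ 4.6636e-6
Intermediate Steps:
s = -233747/31304 (s = 934988/(-125216) = 934988*(-1/125216) = -233747/31304 ≈ -7.4670)
1/(s + N) = 1/(-233747/31304 + 214434) = 1/(6712408189/31304) = 31304/6712408189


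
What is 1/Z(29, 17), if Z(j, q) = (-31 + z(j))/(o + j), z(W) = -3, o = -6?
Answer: -23/34 ≈ -0.67647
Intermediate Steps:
Z(j, q) = -34/(-6 + j) (Z(j, q) = (-31 - 3)/(-6 + j) = -34/(-6 + j))
1/Z(29, 17) = 1/(-34/(-6 + 29)) = 1/(-34/23) = -23/34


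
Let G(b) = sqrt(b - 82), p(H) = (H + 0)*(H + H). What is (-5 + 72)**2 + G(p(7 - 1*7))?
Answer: 4489 + I*sqrt(82) ≈ 4489.0 + 9.0554*I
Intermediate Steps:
p(H) = 2*H**2 (p(H) = H*(2*H) = 2*H**2)
G(b) = sqrt(-82 + b)
(-5 + 72)**2 + G(p(7 - 1*7)) = (-5 + 72)**2 + sqrt(-82 + 2*(7 - 1*7)**2) = 67**2 + sqrt(-82 + 2*(7 - 7)**2) = 4489 + sqrt(-82 + 2*0**2) = 4489 + sqrt(-82 + 2*0) = 4489 + sqrt(-82 + 0) = 4489 + sqrt(-82) = 4489 + I*sqrt(82)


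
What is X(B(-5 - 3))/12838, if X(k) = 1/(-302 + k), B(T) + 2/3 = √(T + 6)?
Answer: -681/2646174979 - 9*I*√2/10584699916 ≈ -2.5735e-7 - 1.2025e-9*I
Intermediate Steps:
B(T) = -⅔ + √(6 + T) (B(T) = -⅔ + √(T + 6) = -⅔ + √(6 + T))
X(B(-5 - 3))/12838 = 1/(-302 + (-⅔ + √(6 + (-5 - 3)))*12838) = (1/12838)/(-302 + (-⅔ + √(6 - 8))) = (1/12838)/(-302 + (-⅔ + √(-2))) = (1/12838)/(-302 + (-⅔ + I*√2)) = (1/12838)/(-908/3 + I*√2) = 1/(12838*(-908/3 + I*√2))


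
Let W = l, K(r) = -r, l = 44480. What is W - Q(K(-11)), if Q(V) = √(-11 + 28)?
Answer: 44480 - √17 ≈ 44476.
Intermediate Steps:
Q(V) = √17
W = 44480
W - Q(K(-11)) = 44480 - √17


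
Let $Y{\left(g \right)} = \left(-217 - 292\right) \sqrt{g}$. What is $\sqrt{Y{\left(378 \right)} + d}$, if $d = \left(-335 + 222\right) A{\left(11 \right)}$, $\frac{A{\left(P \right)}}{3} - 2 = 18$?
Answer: $\sqrt{-6780 - 1527 \sqrt{42}} \approx 129.14 i$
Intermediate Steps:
$A{\left(P \right)} = 60$ ($A{\left(P \right)} = 6 + 3 \cdot 18 = 6 + 54 = 60$)
$Y{\left(g \right)} = - 509 \sqrt{g}$
$d = -6780$ ($d = \left(-335 + 222\right) 60 = \left(-113\right) 60 = -6780$)
$\sqrt{Y{\left(378 \right)} + d} = \sqrt{- 509 \sqrt{378} - 6780} = \sqrt{- 509 \cdot 3 \sqrt{42} - 6780} = \sqrt{- 1527 \sqrt{42} - 6780} = \sqrt{-6780 - 1527 \sqrt{42}}$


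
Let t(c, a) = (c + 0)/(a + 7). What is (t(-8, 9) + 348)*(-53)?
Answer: -36835/2 ≈ -18418.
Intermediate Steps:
t(c, a) = c/(7 + a)
(t(-8, 9) + 348)*(-53) = (-8/(7 + 9) + 348)*(-53) = (-8/16 + 348)*(-53) = (-8*1/16 + 348)*(-53) = (-1/2 + 348)*(-53) = (695/2)*(-53) = -36835/2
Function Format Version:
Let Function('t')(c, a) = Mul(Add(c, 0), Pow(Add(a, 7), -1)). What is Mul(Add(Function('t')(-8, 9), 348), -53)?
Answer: Rational(-36835, 2) ≈ -18418.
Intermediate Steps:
Function('t')(c, a) = Mul(c, Pow(Add(7, a), -1))
Mul(Add(Function('t')(-8, 9), 348), -53) = Mul(Add(Mul(-8, Pow(Add(7, 9), -1)), 348), -53) = Mul(Add(Mul(-8, Pow(16, -1)), 348), -53) = Mul(Add(Mul(-8, Rational(1, 16)), 348), -53) = Mul(Add(Rational(-1, 2), 348), -53) = Mul(Rational(695, 2), -53) = Rational(-36835, 2)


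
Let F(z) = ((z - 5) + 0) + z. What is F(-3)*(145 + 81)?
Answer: -2486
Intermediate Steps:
F(z) = -5 + 2*z (F(z) = ((-5 + z) + 0) + z = (-5 + z) + z = -5 + 2*z)
F(-3)*(145 + 81) = (-5 + 2*(-3))*(145 + 81) = (-5 - 6)*226 = -11*226 = -2486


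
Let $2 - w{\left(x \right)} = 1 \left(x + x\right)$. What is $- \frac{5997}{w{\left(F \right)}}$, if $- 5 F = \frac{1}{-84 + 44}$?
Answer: $- \frac{599700}{199} \approx -3013.6$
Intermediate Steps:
$F = \frac{1}{200}$ ($F = - \frac{1}{5 \left(-84 + 44\right)} = - \frac{1}{5 \left(-40\right)} = \left(- \frac{1}{5}\right) \left(- \frac{1}{40}\right) = \frac{1}{200} \approx 0.005$)
$w{\left(x \right)} = 2 - 2 x$ ($w{\left(x \right)} = 2 - 1 \left(x + x\right) = 2 - 1 \cdot 2 x = 2 - 2 x$)
$- \frac{5997}{w{\left(F \right)}} = - \frac{5997}{2 - \frac{1}{100}} = - \frac{5997}{\frac{199}{100}} = \left(-5997\right) \frac{100}{199} = - \frac{599700}{199}$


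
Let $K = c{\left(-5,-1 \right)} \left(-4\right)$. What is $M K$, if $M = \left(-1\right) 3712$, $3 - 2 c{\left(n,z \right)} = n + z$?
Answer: $66816$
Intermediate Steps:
$c{\left(n,z \right)} = \frac{3}{2} - \frac{n}{2} - \frac{z}{2}$ ($c{\left(n,z \right)} = \frac{3}{2} - \frac{n + z}{2} = \frac{3}{2} - \left(\frac{n}{2} + \frac{z}{2}\right) = \frac{3}{2} - \frac{n}{2} - \frac{z}{2}$)
$M = -3712$
$K = -18$ ($K = \left(\frac{3}{2} - - \frac{5}{2} - - \frac{1}{2}\right) \left(-4\right) = \left(\frac{3}{2} + \frac{5}{2} + \frac{1}{2}\right) \left(-4\right) = \frac{9}{2} \left(-4\right) = -18$)
$M K = \left(-3712\right) \left(-18\right) = 66816$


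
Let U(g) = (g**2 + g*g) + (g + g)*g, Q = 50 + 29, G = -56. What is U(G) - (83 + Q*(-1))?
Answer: 12540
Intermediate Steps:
Q = 79
U(g) = 4*g**2 (U(g) = (g**2 + g**2) + (2*g)*g = 2*g**2 + 2*g**2 = 4*g**2)
U(G) - (83 + Q*(-1)) = 4*(-56)**2 - (83 + 79*(-1)) = 4*3136 - (83 - 79) = 12544 - 1*4 = 12544 - 4 = 12540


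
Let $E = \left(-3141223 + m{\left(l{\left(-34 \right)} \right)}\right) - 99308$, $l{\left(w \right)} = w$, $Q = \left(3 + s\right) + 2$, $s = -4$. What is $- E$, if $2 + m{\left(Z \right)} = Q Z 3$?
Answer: $3240635$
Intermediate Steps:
$Q = 1$ ($Q = \left(3 - 4\right) + 2 = -1 + 2 = 1$)
$m{\left(Z \right)} = -2 + 3 Z$ ($m{\left(Z \right)} = -2 + 1 Z 3 = -2 + Z 3 = -2 + 3 Z$)
$E = -3240635$ ($E = \left(-3141223 + \left(-2 + 3 \left(-34\right)\right)\right) - 99308 = \left(-3141223 - 104\right) - 99308 = -3141327 - 99308 = -3240635$)
$- E = \left(-1\right) \left(-3240635\right) = 3240635$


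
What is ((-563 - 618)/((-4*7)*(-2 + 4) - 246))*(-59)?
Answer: -69679/302 ≈ -230.73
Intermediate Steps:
((-563 - 618)/((-4*7)*(-2 + 4) - 246))*(-59) = -1181/(-28*2 - 246)*(-59) = -1181/(-56 - 246)*(-59) = -1181/(-302)*(-59) = -1181*(-1/302)*(-59) = (1181/302)*(-59) = -69679/302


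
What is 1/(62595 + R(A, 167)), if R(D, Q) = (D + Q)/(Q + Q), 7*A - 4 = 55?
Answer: 1169/73174169 ≈ 1.5976e-5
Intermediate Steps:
A = 59/7 (A = 4/7 + (1/7)*55 = 4/7 + 55/7 = 59/7 ≈ 8.4286)
R(D, Q) = (D + Q)/(2*Q) (R(D, Q) = (D + Q)/((2*Q)) = (D + Q)*(1/(2*Q)) = (D + Q)/(2*Q))
1/(62595 + R(A, 167)) = 1/(62595 + (1/2)*(59/7 + 167)/167) = 1/(62595 + (1/2)*(1/167)*(1228/7)) = 1/(62595 + 614/1169) = 1/(73174169/1169) = 1169/73174169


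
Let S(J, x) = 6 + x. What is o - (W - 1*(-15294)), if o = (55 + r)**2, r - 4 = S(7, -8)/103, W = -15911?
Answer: 43451378/10609 ≈ 4095.7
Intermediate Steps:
r = 410/103 (r = 4 + (6 - 8)/103 = 4 - 2*1/103 = 4 - 2/103 = 410/103 ≈ 3.9806)
o = 36905625/10609 (o = (55 + 410/103)**2 = (6075/103)**2 = 36905625/10609 ≈ 3478.7)
o - (W - 1*(-15294)) = 36905625/10609 - (-15911 - 1*(-15294)) = 36905625/10609 - (-15911 + 15294) = 36905625/10609 - 1*(-617) = 36905625/10609 + 617 = 43451378/10609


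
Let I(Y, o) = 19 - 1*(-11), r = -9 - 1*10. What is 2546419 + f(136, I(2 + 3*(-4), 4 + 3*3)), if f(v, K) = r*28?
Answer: 2545887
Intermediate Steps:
r = -19 (r = -9 - 10 = -19)
I(Y, o) = 30 (I(Y, o) = 19 + 11 = 30)
f(v, K) = -532 (f(v, K) = -19*28 = -532)
2546419 + f(136, I(2 + 3*(-4), 4 + 3*3)) = 2546419 - 532 = 2545887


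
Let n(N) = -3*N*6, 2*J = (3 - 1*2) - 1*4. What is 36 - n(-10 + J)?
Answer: -171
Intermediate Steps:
J = -3/2 (J = ((3 - 1*2) - 1*4)/2 = ((3 - 2) - 4)/2 = (1 - 4)/2 = (½)*(-3) = -3/2 ≈ -1.5000)
n(N) = -18*N
36 - n(-10 + J) = 36 - (-18)*(-10 - 3/2) = 36 - (-18)*(-23)/2 = 36 - 1*207 = 36 - 207 = -171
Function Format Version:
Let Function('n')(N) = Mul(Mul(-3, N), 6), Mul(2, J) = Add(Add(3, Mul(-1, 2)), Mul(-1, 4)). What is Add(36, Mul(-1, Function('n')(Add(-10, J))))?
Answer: -171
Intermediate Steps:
J = Rational(-3, 2) (J = Mul(Rational(1, 2), Add(Add(3, Mul(-1, 2)), Mul(-1, 4))) = Mul(Rational(1, 2), Add(Add(3, -2), -4)) = Mul(Rational(1, 2), Add(1, -4)) = Mul(Rational(1, 2), -3) = Rational(-3, 2) ≈ -1.5000)
Function('n')(N) = Mul(-18, N)
Add(36, Mul(-1, Function('n')(Add(-10, J)))) = Add(36, Mul(-1, Mul(-18, Add(-10, Rational(-3, 2))))) = Add(36, Mul(-1, Mul(-18, Rational(-23, 2)))) = Add(36, Mul(-1, 207)) = Add(36, -207) = -171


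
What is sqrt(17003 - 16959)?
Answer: 2*sqrt(11) ≈ 6.6332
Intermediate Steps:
sqrt(17003 - 16959) = sqrt(44) = 2*sqrt(11)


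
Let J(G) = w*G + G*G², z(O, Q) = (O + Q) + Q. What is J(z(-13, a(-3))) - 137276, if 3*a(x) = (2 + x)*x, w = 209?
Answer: -140906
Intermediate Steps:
a(x) = x*(2 + x)/3 (a(x) = ((2 + x)*x)/3 = (x*(2 + x))/3 = x*(2 + x)/3)
z(O, Q) = O + 2*Q
J(G) = G³ + 209*G (J(G) = 209*G + G*G² = 209*G + G³ = G³ + 209*G)
J(z(-13, a(-3))) - 137276 = (-13 + 2*((⅓)*(-3)*(2 - 3)))*(209 + (-13 + 2*((⅓)*(-3)*(2 - 3)))²) - 137276 = (-13 + 2*((⅓)*(-3)*(-1)))*(209 + (-13 + 2*((⅓)*(-3)*(-1)))²) - 137276 = (-13 + 2*1)*(209 + (-13 + 2*1)²) - 137276 = (-13 + 2)*(209 + (-13 + 2)²) - 137276 = -11*(209 + (-11)²) - 137276 = -11*(209 + 121) - 137276 = -11*330 - 137276 = -3630 - 137276 = -140906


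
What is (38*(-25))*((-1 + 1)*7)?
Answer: 0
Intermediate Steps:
(38*(-25))*((-1 + 1)*7) = -0*7 = -950*0 = 0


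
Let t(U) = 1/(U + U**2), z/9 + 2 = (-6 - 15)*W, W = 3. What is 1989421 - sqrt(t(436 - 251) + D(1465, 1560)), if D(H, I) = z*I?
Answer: 1989421 - I*sqrt(1080562296025590)/34410 ≈ 1.9894e+6 - 955.3*I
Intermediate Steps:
z = -585 (z = -18 + 9*((-6 - 15)*3) = -18 + 9*(-21*3) = -18 + 9*(-63) = -18 - 567 = -585)
D(H, I) = -585*I
1989421 - sqrt(t(436 - 251) + D(1465, 1560)) = 1989421 - sqrt(1/((436 - 251)*(1 + (436 - 251))) - 585*1560) = 1989421 - sqrt(1/(185*(1 + 185)) - 912600) = 1989421 - sqrt((1/185)/186 - 912600) = 1989421 - sqrt((1/185)*(1/186) - 912600) = 1989421 - sqrt(1/34410 - 912600) = 1989421 - sqrt(-31402565999/34410) = 1989421 - I*sqrt(1080562296025590)/34410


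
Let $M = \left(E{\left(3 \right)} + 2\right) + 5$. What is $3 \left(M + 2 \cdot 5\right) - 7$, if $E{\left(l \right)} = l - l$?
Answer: $44$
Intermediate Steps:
$E{\left(l \right)} = 0$
$M = 7$ ($M = \left(0 + 2\right) + 5 = 2 + 5 = 7$)
$3 \left(M + 2 \cdot 5\right) - 7 = 3 \left(7 + 2 \cdot 5\right) - 7 = 3 \left(7 + 10\right) - 7 = 3 \cdot 17 - 7 = 51 - 7 = 44$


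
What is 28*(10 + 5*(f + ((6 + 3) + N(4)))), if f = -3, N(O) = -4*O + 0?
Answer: -1120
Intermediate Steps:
N(O) = -4*O
28*(10 + 5*(f + ((6 + 3) + N(4)))) = 28*(10 + 5*(-3 + ((6 + 3) - 4*4))) = 28*(10 + 5*(-3 + (9 - 16))) = 28*(10 + 5*(-3 - 7)) = 28*(10 + 5*(-10)) = 28*(10 - 50) = 28*(-40) = -1120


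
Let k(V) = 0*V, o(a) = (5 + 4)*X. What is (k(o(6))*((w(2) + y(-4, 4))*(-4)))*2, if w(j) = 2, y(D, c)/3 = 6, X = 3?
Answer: 0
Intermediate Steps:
y(D, c) = 18 (y(D, c) = 3*6 = 18)
o(a) = 27 (o(a) = (5 + 4)*3 = 9*3 = 27)
k(V) = 0
(k(o(6))*((w(2) + y(-4, 4))*(-4)))*2 = (0*((2 + 18)*(-4)))*2 = (0*(20*(-4)))*2 = (0*(-80))*2 = 0*2 = 0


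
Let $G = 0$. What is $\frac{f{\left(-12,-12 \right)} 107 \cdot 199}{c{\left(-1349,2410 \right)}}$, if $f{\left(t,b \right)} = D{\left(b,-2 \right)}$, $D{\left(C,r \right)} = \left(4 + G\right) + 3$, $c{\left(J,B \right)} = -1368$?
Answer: $- \frac{149051}{1368} \approx -108.96$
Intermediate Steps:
$D{\left(C,r \right)} = 7$ ($D{\left(C,r \right)} = \left(4 + 0\right) + 3 = 4 + 3 = 7$)
$f{\left(t,b \right)} = 7$
$\frac{f{\left(-12,-12 \right)} 107 \cdot 199}{c{\left(-1349,2410 \right)}} = \frac{7 \cdot 107 \cdot 199}{-1368} = 749 \cdot 199 \left(- \frac{1}{1368}\right) = 149051 \left(- \frac{1}{1368}\right) = - \frac{149051}{1368}$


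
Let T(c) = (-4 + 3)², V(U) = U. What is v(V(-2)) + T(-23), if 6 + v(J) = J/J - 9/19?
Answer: -85/19 ≈ -4.4737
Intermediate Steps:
v(J) = -104/19 (v(J) = -6 + (J/J - 9/19) = -6 + (1 - 9*1/19) = -6 + (1 - 9/19) = -6 + 10/19 = -104/19)
T(c) = 1 (T(c) = (-1)² = 1)
v(V(-2)) + T(-23) = -104/19 + 1 = -85/19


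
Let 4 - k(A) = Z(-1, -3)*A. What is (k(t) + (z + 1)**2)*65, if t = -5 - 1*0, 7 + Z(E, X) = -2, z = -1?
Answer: -2665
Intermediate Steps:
Z(E, X) = -9 (Z(E, X) = -7 - 2 = -9)
t = -5 (t = -5 + 0 = -5)
k(A) = 4 + 9*A (k(A) = 4 - (-9)*A = 4 + 9*A)
(k(t) + (z + 1)**2)*65 = ((4 + 9*(-5)) + (-1 + 1)**2)*65 = ((4 - 45) + 0**2)*65 = (-41 + 0)*65 = -41*65 = -2665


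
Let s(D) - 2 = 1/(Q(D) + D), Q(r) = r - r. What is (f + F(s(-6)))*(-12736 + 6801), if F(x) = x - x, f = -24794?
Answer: 147152390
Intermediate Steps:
Q(r) = 0
s(D) = 2 + 1/D (s(D) = 2 + 1/(0 + D) = 2 + 1/D)
F(x) = 0
(f + F(s(-6)))*(-12736 + 6801) = (-24794 + 0)*(-12736 + 6801) = -24794*(-5935) = 147152390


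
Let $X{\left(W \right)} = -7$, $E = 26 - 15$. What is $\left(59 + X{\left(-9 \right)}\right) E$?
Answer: $572$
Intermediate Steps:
$E = 11$ ($E = 26 - 15 = 11$)
$\left(59 + X{\left(-9 \right)}\right) E = \left(59 - 7\right) 11 = 52 \cdot 11 = 572$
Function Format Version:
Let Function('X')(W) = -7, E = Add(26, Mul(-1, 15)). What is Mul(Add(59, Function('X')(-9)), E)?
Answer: 572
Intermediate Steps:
E = 11 (E = Add(26, -15) = 11)
Mul(Add(59, Function('X')(-9)), E) = Mul(Add(59, -7), 11) = Mul(52, 11) = 572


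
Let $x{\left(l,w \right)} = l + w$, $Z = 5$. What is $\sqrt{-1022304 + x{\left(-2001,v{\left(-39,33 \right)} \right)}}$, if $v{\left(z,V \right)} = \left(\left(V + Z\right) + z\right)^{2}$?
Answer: $4 i \sqrt{64019} \approx 1012.1 i$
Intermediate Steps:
$v{\left(z,V \right)} = \left(5 + V + z\right)^{2}$ ($v{\left(z,V \right)} = \left(\left(V + 5\right) + z\right)^{2} = \left(\left(5 + V\right) + z\right)^{2} = \left(5 + V + z\right)^{2}$)
$\sqrt{-1022304 + x{\left(-2001,v{\left(-39,33 \right)} \right)}} = \sqrt{-1022304 - \left(2001 - \left(5 + 33 - 39\right)^{2}\right)} = \sqrt{-1022304 - \left(2001 - \left(-1\right)^{2}\right)} = \sqrt{-1022304 + \left(-2001 + 1\right)} = \sqrt{-1022304 - 2000} = \sqrt{-1024304} = 4 i \sqrt{64019}$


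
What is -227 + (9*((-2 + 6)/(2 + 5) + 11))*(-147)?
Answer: -15536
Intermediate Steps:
-227 + (9*((-2 + 6)/(2 + 5) + 11))*(-147) = -227 + (9*(4/7 + 11))*(-147) = -227 + (9*(81/7))*(-147) = -227 + (729/7)*(-147) = -227 - 15309 = -15536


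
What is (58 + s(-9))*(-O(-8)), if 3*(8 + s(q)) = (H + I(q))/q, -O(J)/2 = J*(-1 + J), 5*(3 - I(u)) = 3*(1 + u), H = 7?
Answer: 106816/15 ≈ 7121.1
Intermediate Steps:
I(u) = 12/5 - 3*u/5 (I(u) = 3 - 3*(1 + u)/5 = 3 - (3 + 3*u)/5 = 3 + (-⅗ - 3*u/5) = 12/5 - 3*u/5)
O(J) = -2*J*(-1 + J)
s(q) = -8 + (47/5 - 3*q/5)/(3*q) (s(q) = -8 + ((7 + (12/5 - 3*q/5))/q)/3 = -8 + ((47/5 - 3*q/5)/q)/3 = -8 + (47/5 - 3*q/5)/(3*q))
(58 + s(-9))*(-O(-8)) = (58 + (1/15)*(47 - 123*(-9))/(-9))*(-2*(-8)*(1 - 1*(-8))) = (58 + (1/15)*(-⅑)*(47 + 1107))*(-2*(-8)*(1 + 8)) = (58 + (1/15)*(-⅑)*1154)*(-2*(-8)*9) = (58 - 1154/135)*(-1*(-144)) = (6676/135)*144 = 106816/15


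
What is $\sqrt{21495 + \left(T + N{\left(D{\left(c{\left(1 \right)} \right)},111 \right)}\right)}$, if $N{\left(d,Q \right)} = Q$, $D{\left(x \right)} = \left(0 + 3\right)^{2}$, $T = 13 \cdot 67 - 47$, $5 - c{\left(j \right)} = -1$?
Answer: $\sqrt{22430} \approx 149.77$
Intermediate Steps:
$c{\left(j \right)} = 6$ ($c{\left(j \right)} = 5 - -1 = 5 + 1 = 6$)
$T = 824$ ($T = 871 - 47 = 824$)
$D{\left(x \right)} = 9$ ($D{\left(x \right)} = 3^{2} = 9$)
$\sqrt{21495 + \left(T + N{\left(D{\left(c{\left(1 \right)} \right)},111 \right)}\right)} = \sqrt{21495 + \left(824 + 111\right)} = \sqrt{21495 + 935} = \sqrt{22430}$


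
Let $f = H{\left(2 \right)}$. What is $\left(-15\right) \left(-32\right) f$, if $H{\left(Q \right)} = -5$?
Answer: $-2400$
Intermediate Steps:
$f = -5$
$\left(-15\right) \left(-32\right) f = \left(-15\right) \left(-32\right) \left(-5\right) = 480 \left(-5\right) = -2400$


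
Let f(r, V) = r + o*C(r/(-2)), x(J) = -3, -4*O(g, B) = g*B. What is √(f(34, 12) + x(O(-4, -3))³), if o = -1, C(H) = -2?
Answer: 3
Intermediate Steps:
O(g, B) = -B*g/4 (O(g, B) = -g*B/4 = -B*g/4)
f(r, V) = 2 + r (f(r, V) = r - 1*(-2) = r + 2 = 2 + r)
√(f(34, 12) + x(O(-4, -3))³) = √((2 + 34) + (-3)³) = √(36 - 27) = √9 = 3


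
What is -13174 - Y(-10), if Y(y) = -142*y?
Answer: -14594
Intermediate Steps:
-13174 - Y(-10) = -13174 - (-142)*(-10) = -13174 - 1*1420 = -13174 - 1420 = -14594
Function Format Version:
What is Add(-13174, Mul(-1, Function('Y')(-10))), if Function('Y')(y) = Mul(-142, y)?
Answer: -14594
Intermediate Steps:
Add(-13174, Mul(-1, Function('Y')(-10))) = Add(-13174, Mul(-1, Mul(-142, -10))) = Add(-13174, Mul(-1, 1420)) = Add(-13174, -1420) = -14594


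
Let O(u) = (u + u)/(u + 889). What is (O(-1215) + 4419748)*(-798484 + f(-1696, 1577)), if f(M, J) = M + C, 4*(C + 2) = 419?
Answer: -2305567054622951/652 ≈ -3.5361e+12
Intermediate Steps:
C = 411/4 (C = -2 + (¼)*419 = -2 + 419/4 = 411/4 ≈ 102.75)
O(u) = 2*u/(889 + u) (O(u) = (2*u)/(889 + u) = 2*u/(889 + u))
f(M, J) = 411/4 + M (f(M, J) = M + 411/4 = 411/4 + M)
(O(-1215) + 4419748)*(-798484 + f(-1696, 1577)) = (2*(-1215)/(889 - 1215) + 4419748)*(-798484 + (411/4 - 1696)) = (2*(-1215)/(-326) + 4419748)*(-798484 - 6373/4) = (2*(-1215)*(-1/326) + 4419748)*(-3200309/4) = (1215/163 + 4419748)*(-3200309/4) = (720420139/163)*(-3200309/4) = -2305567054622951/652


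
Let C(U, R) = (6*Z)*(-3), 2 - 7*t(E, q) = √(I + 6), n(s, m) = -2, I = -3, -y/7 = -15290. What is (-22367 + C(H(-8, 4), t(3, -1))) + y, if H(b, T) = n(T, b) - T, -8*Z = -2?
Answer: 169317/2 ≈ 84659.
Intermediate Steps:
y = 107030 (y = -7*(-15290) = 107030)
Z = ¼ (Z = -⅛*(-2) = ¼ ≈ 0.25000)
t(E, q) = 2/7 - √3/7 (t(E, q) = 2/7 - √(-3 + 6)/7 = 2/7 - √3/7)
H(b, T) = -2 - T
C(U, R) = -9/2 (C(U, R) = (6*(¼))*(-3) = (3/2)*(-3) = -9/2)
(-22367 + C(H(-8, 4), t(3, -1))) + y = (-22367 - 9/2) + 107030 = -44743/2 + 107030 = 169317/2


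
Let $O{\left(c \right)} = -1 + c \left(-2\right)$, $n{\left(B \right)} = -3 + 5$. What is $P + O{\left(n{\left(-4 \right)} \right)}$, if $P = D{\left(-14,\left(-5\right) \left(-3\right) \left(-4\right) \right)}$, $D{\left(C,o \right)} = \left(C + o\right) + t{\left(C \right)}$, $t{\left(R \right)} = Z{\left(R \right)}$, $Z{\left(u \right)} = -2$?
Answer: $-81$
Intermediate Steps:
$n{\left(B \right)} = 2$
$t{\left(R \right)} = -2$
$O{\left(c \right)} = -1 - 2 c$
$D{\left(C,o \right)} = -2 + C + o$ ($D{\left(C,o \right)} = \left(C + o\right) - 2 = -2 + C + o$)
$P = -76$ ($P = -2 - 14 + \left(-5\right) \left(-3\right) \left(-4\right) = -2 - 14 + 15 \left(-4\right) = -2 - 14 - 60 = -76$)
$P + O{\left(n{\left(-4 \right)} \right)} = -76 - 5 = -81$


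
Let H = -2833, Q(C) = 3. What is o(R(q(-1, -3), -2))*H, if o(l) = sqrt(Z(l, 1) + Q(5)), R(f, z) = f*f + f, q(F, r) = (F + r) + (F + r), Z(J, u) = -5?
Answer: -2833*I*sqrt(2) ≈ -4006.5*I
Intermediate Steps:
q(F, r) = 2*F + 2*r
R(f, z) = f + f**2 (R(f, z) = f**2 + f = f + f**2)
o(l) = I*sqrt(2) (o(l) = sqrt(-5 + 3) = sqrt(-2) = I*sqrt(2))
o(R(q(-1, -3), -2))*H = (I*sqrt(2))*(-2833) = -2833*I*sqrt(2)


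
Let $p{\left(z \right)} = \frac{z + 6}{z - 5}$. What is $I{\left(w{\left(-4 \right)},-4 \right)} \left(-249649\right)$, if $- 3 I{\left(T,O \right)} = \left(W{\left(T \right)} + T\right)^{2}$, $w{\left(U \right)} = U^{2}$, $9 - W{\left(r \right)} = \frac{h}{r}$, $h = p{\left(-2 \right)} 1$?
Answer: $\frac{122677768249}{2352} \approx 5.2159 \cdot 10^{7}$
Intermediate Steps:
$p{\left(z \right)} = \frac{6 + z}{-5 + z}$
$h = - \frac{4}{7}$ ($h = \frac{6 - 2}{-5 - 2} \cdot 1 = \frac{1}{-7} \cdot 4 \cdot 1 = \left(- \frac{1}{7}\right) 4 \cdot 1 = \left(- \frac{4}{7}\right) 1 = - \frac{4}{7} \approx -0.57143$)
$W{\left(r \right)} = 9 + \frac{4}{7 r}$ ($W{\left(r \right)} = 9 - - \frac{4}{7 r} = 9 + \frac{4}{7 r}$)
$I{\left(T,O \right)} = - \frac{\left(9 + T + \frac{4}{7 T}\right)^{2}}{3}$ ($I{\left(T,O \right)} = - \frac{\left(\left(9 + \frac{4}{7 T}\right) + T\right)^{2}}{3} = - \frac{\left(9 + T + \frac{4}{7 T}\right)^{2}}{3}$)
$I{\left(w{\left(-4 \right)},-4 \right)} \left(-249649\right) = - \frac{\left(4 + 7 \left(-4\right)^{2} \left(9 + \left(-4\right)^{2}\right)\right)^{2}}{147 \cdot 256} \left(-249649\right) = - \frac{\left(4 + 7 \cdot 16 \left(9 + 16\right)\right)^{2}}{147 \cdot 256} \left(-249649\right) = \left(- \frac{1}{147}\right) \frac{1}{256} \left(4 + 7 \cdot 16 \cdot 25\right)^{2} \left(-249649\right) = \left(- \frac{1}{147}\right) \frac{1}{256} \left(4 + 2800\right)^{2} \left(-249649\right) = \left(- \frac{1}{147}\right) \frac{1}{256} \cdot 2804^{2} \left(-249649\right) = \left(- \frac{1}{147}\right) \frac{1}{256} \cdot 7862416 \left(-249649\right) = \left(- \frac{491401}{2352}\right) \left(-249649\right) = \frac{122677768249}{2352}$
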